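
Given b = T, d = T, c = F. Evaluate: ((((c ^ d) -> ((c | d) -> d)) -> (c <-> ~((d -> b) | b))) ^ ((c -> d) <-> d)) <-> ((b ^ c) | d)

c ^ d = F ^ T = T
c | d = F | T = T
(c | d) -> d = T -> T = T
(c ^ d) -> ((c | d) -> d) = T -> T = T
d -> b = T -> T = T
(d -> b) | b = T | T = T
~((d -> b) | b) = ~T = F
c <-> ~((d -> b) | b) = F <-> F = T
((c ^ d) -> ((c | d) -> d)) -> (c <-> ~((d -> b) | b)) = T -> T = T
c -> d = F -> T = T
(c -> d) <-> d = T <-> T = T
(((c ^ d) -> ((c | d) -> d)) -> (c <-> ~((d -> b) | b))) ^ ((c -> d) <-> d) = T ^ T = F
b ^ c = T ^ F = T
(b ^ c) | d = T | T = T
((((c ^ d) -> ((c | d) -> d)) -> (c <-> ~((d -> b) | b))) ^ ((c -> d) <-> d)) <-> ((b ^ c) | d) = F <-> T = F

F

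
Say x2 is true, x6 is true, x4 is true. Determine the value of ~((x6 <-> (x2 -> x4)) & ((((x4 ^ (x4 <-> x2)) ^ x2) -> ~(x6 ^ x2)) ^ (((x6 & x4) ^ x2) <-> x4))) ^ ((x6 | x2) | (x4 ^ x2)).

Substituting x2=T, x6=T, x4=T:
x2 -> x4 = T -> T = T
x6 <-> (x2 -> x4) = T <-> T = T
x4 <-> x2 = T <-> T = T
x4 ^ (x4 <-> x2) = T ^ T = F
(x4 ^ (x4 <-> x2)) ^ x2 = F ^ T = T
x6 ^ x2 = T ^ T = F
~(x6 ^ x2) = ~F = T
((x4 ^ (x4 <-> x2)) ^ x2) -> ~(x6 ^ x2) = T -> T = T
x6 & x4 = T & T = T
(x6 & x4) ^ x2 = T ^ T = F
((x6 & x4) ^ x2) <-> x4 = F <-> T = F
(((x4 ^ (x4 <-> x2)) ^ x2) -> ~(x6 ^ x2)) ^ (((x6 & x4) ^ x2) <-> x4) = T ^ F = T
(x6 <-> (x2 -> x4)) & ((((x4 ^ (x4 <-> x2)) ^ x2) -> ~(x6 ^ x2)) ^ (((x6 & x4) ^ x2) <-> x4)) = T & T = T
~((x6 <-> (x2 -> x4)) & ((((x4 ^ (x4 <-> x2)) ^ x2) -> ~(x6 ^ x2)) ^ (((x6 & x4) ^ x2) <-> x4))) = ~T = F
x6 | x2 = T | T = T
x4 ^ x2 = T ^ T = F
(x6 | x2) | (x4 ^ x2) = T | F = T
~((x6 <-> (x2 -> x4)) & ((((x4 ^ (x4 <-> x2)) ^ x2) -> ~(x6 ^ x2)) ^ (((x6 & x4) ^ x2) <-> x4))) ^ ((x6 | x2) | (x4 ^ x2)) = F ^ T = T

T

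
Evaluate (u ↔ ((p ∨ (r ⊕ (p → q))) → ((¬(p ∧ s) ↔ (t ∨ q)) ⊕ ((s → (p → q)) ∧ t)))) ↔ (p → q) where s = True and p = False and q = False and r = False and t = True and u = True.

False

p → q = False → False = True
r ⊕ (p → q) = False ⊕ True = True
p ∨ (r ⊕ (p → q)) = False ∨ True = True
p ∧ s = False ∧ True = False
¬(p ∧ s) = ¬False = True
t ∨ q = True ∨ False = True
¬(p ∧ s) ↔ (t ∨ q) = True ↔ True = True
p → q = False → False = True
s → (p → q) = True → True = True
(s → (p → q)) ∧ t = True ∧ True = True
(¬(p ∧ s) ↔ (t ∨ q)) ⊕ ((s → (p → q)) ∧ t) = True ⊕ True = False
(p ∨ (r ⊕ (p → q))) → ((¬(p ∧ s) ↔ (t ∨ q)) ⊕ ((s → (p → q)) ∧ t)) = True → False = False
u ↔ ((p ∨ (r ⊕ (p → q))) → ((¬(p ∧ s) ↔ (t ∨ q)) ⊕ ((s → (p → q)) ∧ t))) = True ↔ False = False
p → q = False → False = True
(u ↔ ((p ∨ (r ⊕ (p → q))) → ((¬(p ∧ s) ↔ (t ∨ q)) ⊕ ((s → (p → q)) ∧ t)))) ↔ (p → q) = False ↔ True = False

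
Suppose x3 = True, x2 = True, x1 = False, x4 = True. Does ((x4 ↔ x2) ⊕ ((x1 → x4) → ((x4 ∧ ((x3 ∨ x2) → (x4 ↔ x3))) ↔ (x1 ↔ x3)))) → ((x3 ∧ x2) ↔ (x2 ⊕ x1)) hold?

x4 ↔ x2 = True ↔ True = True
x1 → x4 = False → True = True
x3 ∨ x2 = True ∨ True = True
x4 ↔ x3 = True ↔ True = True
(x3 ∨ x2) → (x4 ↔ x3) = True → True = True
x4 ∧ ((x3 ∨ x2) → (x4 ↔ x3)) = True ∧ True = True
x1 ↔ x3 = False ↔ True = False
(x4 ∧ ((x3 ∨ x2) → (x4 ↔ x3))) ↔ (x1 ↔ x3) = True ↔ False = False
(x1 → x4) → ((x4 ∧ ((x3 ∨ x2) → (x4 ↔ x3))) ↔ (x1 ↔ x3)) = True → False = False
(x4 ↔ x2) ⊕ ((x1 → x4) → ((x4 ∧ ((x3 ∨ x2) → (x4 ↔ x3))) ↔ (x1 ↔ x3))) = True ⊕ False = True
x3 ∧ x2 = True ∧ True = True
x2 ⊕ x1 = True ⊕ False = True
(x3 ∧ x2) ↔ (x2 ⊕ x1) = True ↔ True = True
((x4 ↔ x2) ⊕ ((x1 → x4) → ((x4 ∧ ((x3 ∨ x2) → (x4 ↔ x3))) ↔ (x1 ↔ x3)))) → ((x3 ∧ x2) ↔ (x2 ⊕ x1)) = True → True = True

True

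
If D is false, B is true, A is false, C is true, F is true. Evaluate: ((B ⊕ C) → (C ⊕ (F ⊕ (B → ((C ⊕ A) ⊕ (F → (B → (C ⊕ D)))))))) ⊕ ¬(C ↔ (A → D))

True

B ⊕ C = True ⊕ True = False
C ⊕ A = True ⊕ False = True
C ⊕ D = True ⊕ False = True
B → (C ⊕ D) = True → True = True
F → (B → (C ⊕ D)) = True → True = True
(C ⊕ A) ⊕ (F → (B → (C ⊕ D))) = True ⊕ True = False
B → ((C ⊕ A) ⊕ (F → (B → (C ⊕ D)))) = True → False = False
F ⊕ (B → ((C ⊕ A) ⊕ (F → (B → (C ⊕ D))))) = True ⊕ False = True
C ⊕ (F ⊕ (B → ((C ⊕ A) ⊕ (F → (B → (C ⊕ D)))))) = True ⊕ True = False
(B ⊕ C) → (C ⊕ (F ⊕ (B → ((C ⊕ A) ⊕ (F → (B → (C ⊕ D))))))) = False → False = True
A → D = False → False = True
C ↔ (A → D) = True ↔ True = True
¬(C ↔ (A → D)) = ¬True = False
((B ⊕ C) → (C ⊕ (F ⊕ (B → ((C ⊕ A) ⊕ (F → (B → (C ⊕ D)))))))) ⊕ ¬(C ↔ (A → D)) = True ⊕ False = True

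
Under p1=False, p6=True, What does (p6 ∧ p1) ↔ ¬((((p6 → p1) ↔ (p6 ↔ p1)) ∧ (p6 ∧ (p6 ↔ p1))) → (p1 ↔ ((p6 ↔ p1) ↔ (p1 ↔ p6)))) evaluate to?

p6 ∧ p1 = True ∧ False = False
p6 → p1 = True → False = False
p6 ↔ p1 = True ↔ False = False
(p6 → p1) ↔ (p6 ↔ p1) = False ↔ False = True
p6 ↔ p1 = True ↔ False = False
p6 ∧ (p6 ↔ p1) = True ∧ False = False
((p6 → p1) ↔ (p6 ↔ p1)) ∧ (p6 ∧ (p6 ↔ p1)) = True ∧ False = False
p6 ↔ p1 = True ↔ False = False
p1 ↔ p6 = False ↔ True = False
(p6 ↔ p1) ↔ (p1 ↔ p6) = False ↔ False = True
p1 ↔ ((p6 ↔ p1) ↔ (p1 ↔ p6)) = False ↔ True = False
(((p6 → p1) ↔ (p6 ↔ p1)) ∧ (p6 ∧ (p6 ↔ p1))) → (p1 ↔ ((p6 ↔ p1) ↔ (p1 ↔ p6))) = False → False = True
¬((((p6 → p1) ↔ (p6 ↔ p1)) ∧ (p6 ∧ (p6 ↔ p1))) → (p1 ↔ ((p6 ↔ p1) ↔ (p1 ↔ p6)))) = ¬True = False
(p6 ∧ p1) ↔ ¬((((p6 → p1) ↔ (p6 ↔ p1)) ∧ (p6 ∧ (p6 ↔ p1))) → (p1 ↔ ((p6 ↔ p1) ↔ (p1 ↔ p6)))) = False ↔ False = True

True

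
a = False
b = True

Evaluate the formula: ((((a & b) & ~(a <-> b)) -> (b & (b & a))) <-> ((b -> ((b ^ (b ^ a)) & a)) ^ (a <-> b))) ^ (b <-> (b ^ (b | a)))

Substituting a=False, b=True:
a & b = False & True = False
a <-> b = False <-> True = False
~(a <-> b) = ~False = True
(a & b) & ~(a <-> b) = False & True = False
b & a = True & False = False
b & (b & a) = True & False = False
((a & b) & ~(a <-> b)) -> (b & (b & a)) = False -> False = True
b ^ a = True ^ False = True
b ^ (b ^ a) = True ^ True = False
(b ^ (b ^ a)) & a = False & False = False
b -> ((b ^ (b ^ a)) & a) = True -> False = False
a <-> b = False <-> True = False
(b -> ((b ^ (b ^ a)) & a)) ^ (a <-> b) = False ^ False = False
(((a & b) & ~(a <-> b)) -> (b & (b & a))) <-> ((b -> ((b ^ (b ^ a)) & a)) ^ (a <-> b)) = True <-> False = False
b | a = True | False = True
b ^ (b | a) = True ^ True = False
b <-> (b ^ (b | a)) = True <-> False = False
((((a & b) & ~(a <-> b)) -> (b & (b & a))) <-> ((b -> ((b ^ (b ^ a)) & a)) ^ (a <-> b))) ^ (b <-> (b ^ (b | a))) = False ^ False = False

False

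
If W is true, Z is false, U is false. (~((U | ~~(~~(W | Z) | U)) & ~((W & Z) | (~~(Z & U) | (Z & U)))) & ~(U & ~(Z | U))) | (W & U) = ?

W | Z = 1 | 0 = 1
~(W | Z) = ~1 = 0
~~(W | Z) = ~0 = 1
~~(W | Z) | U = 1 | 0 = 1
~(~~(W | Z) | U) = ~1 = 0
~~(~~(W | Z) | U) = ~0 = 1
U | ~~(~~(W | Z) | U) = 0 | 1 = 1
W & Z = 1 & 0 = 0
Z & U = 0 & 0 = 0
~(Z & U) = ~0 = 1
~~(Z & U) = ~1 = 0
Z & U = 0 & 0 = 0
~~(Z & U) | (Z & U) = 0 | 0 = 0
(W & Z) | (~~(Z & U) | (Z & U)) = 0 | 0 = 0
~((W & Z) | (~~(Z & U) | (Z & U))) = ~0 = 1
(U | ~~(~~(W | Z) | U)) & ~((W & Z) | (~~(Z & U) | (Z & U))) = 1 & 1 = 1
~((U | ~~(~~(W | Z) | U)) & ~((W & Z) | (~~(Z & U) | (Z & U)))) = ~1 = 0
Z | U = 0 | 0 = 0
~(Z | U) = ~0 = 1
U & ~(Z | U) = 0 & 1 = 0
~(U & ~(Z | U)) = ~0 = 1
~((U | ~~(~~(W | Z) | U)) & ~((W & Z) | (~~(Z & U) | (Z & U)))) & ~(U & ~(Z | U)) = 0 & 1 = 0
W & U = 1 & 0 = 0
(~((U | ~~(~~(W | Z) | U)) & ~((W & Z) | (~~(Z & U) | (Z & U)))) & ~(U & ~(Z | U))) | (W & U) = 0 | 0 = 0

0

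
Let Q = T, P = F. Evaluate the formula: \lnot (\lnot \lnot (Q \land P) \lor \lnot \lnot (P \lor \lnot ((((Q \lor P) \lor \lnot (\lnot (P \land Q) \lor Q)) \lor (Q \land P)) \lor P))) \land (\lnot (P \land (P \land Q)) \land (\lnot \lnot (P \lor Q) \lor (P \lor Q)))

Q \land P = T \land F = F
\lnot (Q \land P) = \lnot F = T
\lnot \lnot (Q \land P) = \lnot T = F
Q \lor P = T \lor F = T
P \land Q = F \land T = F
\lnot (P \land Q) = \lnot F = T
\lnot (P \land Q) \lor Q = T \lor T = T
\lnot (\lnot (P \land Q) \lor Q) = \lnot T = F
(Q \lor P) \lor \lnot (\lnot (P \land Q) \lor Q) = T \lor F = T
Q \land P = T \land F = F
((Q \lor P) \lor \lnot (\lnot (P \land Q) \lor Q)) \lor (Q \land P) = T \lor F = T
(((Q \lor P) \lor \lnot (\lnot (P \land Q) \lor Q)) \lor (Q \land P)) \lor P = T \lor F = T
\lnot ((((Q \lor P) \lor \lnot (\lnot (P \land Q) \lor Q)) \lor (Q \land P)) \lor P) = \lnot T = F
P \lor \lnot ((((Q \lor P) \lor \lnot (\lnot (P \land Q) \lor Q)) \lor (Q \land P)) \lor P) = F \lor F = F
\lnot (P \lor \lnot ((((Q \lor P) \lor \lnot (\lnot (P \land Q) \lor Q)) \lor (Q \land P)) \lor P)) = \lnot F = T
\lnot \lnot (P \lor \lnot ((((Q \lor P) \lor \lnot (\lnot (P \land Q) \lor Q)) \lor (Q \land P)) \lor P)) = \lnot T = F
\lnot \lnot (Q \land P) \lor \lnot \lnot (P \lor \lnot ((((Q \lor P) \lor \lnot (\lnot (P \land Q) \lor Q)) \lor (Q \land P)) \lor P)) = F \lor F = F
\lnot (\lnot \lnot (Q \land P) \lor \lnot \lnot (P \lor \lnot ((((Q \lor P) \lor \lnot (\lnot (P \land Q) \lor Q)) \lor (Q \land P)) \lor P))) = \lnot F = T
P \land Q = F \land T = F
P \land (P \land Q) = F \land F = F
\lnot (P \land (P \land Q)) = \lnot F = T
P \lor Q = F \lor T = T
\lnot (P \lor Q) = \lnot T = F
\lnot \lnot (P \lor Q) = \lnot F = T
P \lor Q = F \lor T = T
\lnot \lnot (P \lor Q) \lor (P \lor Q) = T \lor T = T
\lnot (P \land (P \land Q)) \land (\lnot \lnot (P \lor Q) \lor (P \lor Q)) = T \land T = T
\lnot (\lnot \lnot (Q \land P) \lor \lnot \lnot (P \lor \lnot ((((Q \lor P) \lor \lnot (\lnot (P \land Q) \lor Q)) \lor (Q \land P)) \lor P))) \land (\lnot (P \land (P \land Q)) \land (\lnot \lnot (P \lor Q) \lor (P \lor Q))) = T \land T = T

T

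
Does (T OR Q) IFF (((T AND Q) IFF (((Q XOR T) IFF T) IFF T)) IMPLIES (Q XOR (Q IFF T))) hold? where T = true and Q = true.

Substituting T=true, Q=true:
T OR Q = true OR true = true
T AND Q = true AND true = true
Q XOR T = true XOR true = false
(Q XOR T) IFF T = false IFF true = false
((Q XOR T) IFF T) IFF T = false IFF true = false
(T AND Q) IFF (((Q XOR T) IFF T) IFF T) = true IFF false = false
Q IFF T = true IFF true = true
Q XOR (Q IFF T) = true XOR true = false
((T AND Q) IFF (((Q XOR T) IFF T) IFF T)) IMPLIES (Q XOR (Q IFF T)) = false IMPLIES false = true
(T OR Q) IFF (((T AND Q) IFF (((Q XOR T) IFF T) IFF T)) IMPLIES (Q XOR (Q IFF T))) = true IFF true = true

true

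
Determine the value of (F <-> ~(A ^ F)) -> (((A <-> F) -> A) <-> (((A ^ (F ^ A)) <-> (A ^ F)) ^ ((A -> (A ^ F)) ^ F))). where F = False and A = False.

A ^ F = False ^ False = False
~(A ^ F) = ~False = True
F <-> ~(A ^ F) = False <-> True = False
A <-> F = False <-> False = True
(A <-> F) -> A = True -> False = False
F ^ A = False ^ False = False
A ^ (F ^ A) = False ^ False = False
A ^ F = False ^ False = False
(A ^ (F ^ A)) <-> (A ^ F) = False <-> False = True
A ^ F = False ^ False = False
A -> (A ^ F) = False -> False = True
(A -> (A ^ F)) ^ F = True ^ False = True
((A ^ (F ^ A)) <-> (A ^ F)) ^ ((A -> (A ^ F)) ^ F) = True ^ True = False
((A <-> F) -> A) <-> (((A ^ (F ^ A)) <-> (A ^ F)) ^ ((A -> (A ^ F)) ^ F)) = False <-> False = True
(F <-> ~(A ^ F)) -> (((A <-> F) -> A) <-> (((A ^ (F ^ A)) <-> (A ^ F)) ^ ((A -> (A ^ F)) ^ F))) = False -> True = True

True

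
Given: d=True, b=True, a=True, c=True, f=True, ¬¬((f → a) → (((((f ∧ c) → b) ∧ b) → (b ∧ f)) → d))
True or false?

True

f → a = True → True = True
f ∧ c = True ∧ True = True
(f ∧ c) → b = True → True = True
((f ∧ c) → b) ∧ b = True ∧ True = True
b ∧ f = True ∧ True = True
(((f ∧ c) → b) ∧ b) → (b ∧ f) = True → True = True
((((f ∧ c) → b) ∧ b) → (b ∧ f)) → d = True → True = True
(f → a) → (((((f ∧ c) → b) ∧ b) → (b ∧ f)) → d) = True → True = True
¬((f → a) → (((((f ∧ c) → b) ∧ b) → (b ∧ f)) → d)) = ¬True = False
¬¬((f → a) → (((((f ∧ c) → b) ∧ b) → (b ∧ f)) → d)) = ¬False = True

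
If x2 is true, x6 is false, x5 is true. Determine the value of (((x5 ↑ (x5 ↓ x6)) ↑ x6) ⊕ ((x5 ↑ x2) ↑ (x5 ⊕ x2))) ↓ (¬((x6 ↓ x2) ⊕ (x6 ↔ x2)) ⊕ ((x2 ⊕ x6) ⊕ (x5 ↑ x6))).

False

x5 ↓ x6 = True ↓ False = False
x5 ↑ (x5 ↓ x6) = True ↑ False = True
(x5 ↑ (x5 ↓ x6)) ↑ x6 = True ↑ False = True
x5 ↑ x2 = True ↑ True = False
x5 ⊕ x2 = True ⊕ True = False
(x5 ↑ x2) ↑ (x5 ⊕ x2) = False ↑ False = True
((x5 ↑ (x5 ↓ x6)) ↑ x6) ⊕ ((x5 ↑ x2) ↑ (x5 ⊕ x2)) = True ⊕ True = False
x6 ↓ x2 = False ↓ True = False
x6 ↔ x2 = False ↔ True = False
(x6 ↓ x2) ⊕ (x6 ↔ x2) = False ⊕ False = False
¬((x6 ↓ x2) ⊕ (x6 ↔ x2)) = ¬False = True
x2 ⊕ x6 = True ⊕ False = True
x5 ↑ x6 = True ↑ False = True
(x2 ⊕ x6) ⊕ (x5 ↑ x6) = True ⊕ True = False
¬((x6 ↓ x2) ⊕ (x6 ↔ x2)) ⊕ ((x2 ⊕ x6) ⊕ (x5 ↑ x6)) = True ⊕ False = True
(((x5 ↑ (x5 ↓ x6)) ↑ x6) ⊕ ((x5 ↑ x2) ↑ (x5 ⊕ x2))) ↓ (¬((x6 ↓ x2) ⊕ (x6 ↔ x2)) ⊕ ((x2 ⊕ x6) ⊕ (x5 ↑ x6))) = False ↓ True = False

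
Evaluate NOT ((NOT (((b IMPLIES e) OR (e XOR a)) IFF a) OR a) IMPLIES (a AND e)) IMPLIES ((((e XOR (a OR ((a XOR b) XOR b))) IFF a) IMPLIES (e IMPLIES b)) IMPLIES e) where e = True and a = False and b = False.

b IMPLIES e = False IMPLIES True = True
e XOR a = True XOR False = True
(b IMPLIES e) OR (e XOR a) = True OR True = True
((b IMPLIES e) OR (e XOR a)) IFF a = True IFF False = False
NOT (((b IMPLIES e) OR (e XOR a)) IFF a) = NOT False = True
NOT (((b IMPLIES e) OR (e XOR a)) IFF a) OR a = True OR False = True
a AND e = False AND True = False
(NOT (((b IMPLIES e) OR (e XOR a)) IFF a) OR a) IMPLIES (a AND e) = True IMPLIES False = False
NOT ((NOT (((b IMPLIES e) OR (e XOR a)) IFF a) OR a) IMPLIES (a AND e)) = NOT False = True
a XOR b = False XOR False = False
(a XOR b) XOR b = False XOR False = False
a OR ((a XOR b) XOR b) = False OR False = False
e XOR (a OR ((a XOR b) XOR b)) = True XOR False = True
(e XOR (a OR ((a XOR b) XOR b))) IFF a = True IFF False = False
e IMPLIES b = True IMPLIES False = False
((e XOR (a OR ((a XOR b) XOR b))) IFF a) IMPLIES (e IMPLIES b) = False IMPLIES False = True
(((e XOR (a OR ((a XOR b) XOR b))) IFF a) IMPLIES (e IMPLIES b)) IMPLIES e = True IMPLIES True = True
NOT ((NOT (((b IMPLIES e) OR (e XOR a)) IFF a) OR a) IMPLIES (a AND e)) IMPLIES ((((e XOR (a OR ((a XOR b) XOR b))) IFF a) IMPLIES (e IMPLIES b)) IMPLIES e) = True IMPLIES True = True

True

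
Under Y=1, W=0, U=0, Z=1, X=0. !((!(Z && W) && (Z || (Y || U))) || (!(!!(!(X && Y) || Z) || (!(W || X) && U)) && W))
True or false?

Substituting Y=1, W=0, U=0, Z=1, X=0:
Z && W = 1 && 0 = 0
!(Z && W) = !0 = 1
Y || U = 1 || 0 = 1
Z || (Y || U) = 1 || 1 = 1
!(Z && W) && (Z || (Y || U)) = 1 && 1 = 1
X && Y = 0 && 1 = 0
!(X && Y) = !0 = 1
!(X && Y) || Z = 1 || 1 = 1
!(!(X && Y) || Z) = !1 = 0
!!(!(X && Y) || Z) = !0 = 1
W || X = 0 || 0 = 0
!(W || X) = !0 = 1
!(W || X) && U = 1 && 0 = 0
!!(!(X && Y) || Z) || (!(W || X) && U) = 1 || 0 = 1
!(!!(!(X && Y) || Z) || (!(W || X) && U)) = !1 = 0
!(!!(!(X && Y) || Z) || (!(W || X) && U)) && W = 0 && 0 = 0
(!(Z && W) && (Z || (Y || U))) || (!(!!(!(X && Y) || Z) || (!(W || X) && U)) && W) = 1 || 0 = 1
!((!(Z && W) && (Z || (Y || U))) || (!(!!(!(X && Y) || Z) || (!(W || X) && U)) && W)) = !1 = 0

0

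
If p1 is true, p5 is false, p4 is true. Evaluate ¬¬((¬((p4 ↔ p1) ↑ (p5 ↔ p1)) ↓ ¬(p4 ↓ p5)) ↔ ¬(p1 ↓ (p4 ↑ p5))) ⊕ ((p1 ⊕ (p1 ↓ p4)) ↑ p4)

p4 ↔ p1 = True ↔ True = True
p5 ↔ p1 = False ↔ True = False
(p4 ↔ p1) ↑ (p5 ↔ p1) = True ↑ False = True
¬((p4 ↔ p1) ↑ (p5 ↔ p1)) = ¬True = False
p4 ↓ p5 = True ↓ False = False
¬(p4 ↓ p5) = ¬False = True
¬((p4 ↔ p1) ↑ (p5 ↔ p1)) ↓ ¬(p4 ↓ p5) = False ↓ True = False
p4 ↑ p5 = True ↑ False = True
p1 ↓ (p4 ↑ p5) = True ↓ True = False
¬(p1 ↓ (p4 ↑ p5)) = ¬False = True
(¬((p4 ↔ p1) ↑ (p5 ↔ p1)) ↓ ¬(p4 ↓ p5)) ↔ ¬(p1 ↓ (p4 ↑ p5)) = False ↔ True = False
¬((¬((p4 ↔ p1) ↑ (p5 ↔ p1)) ↓ ¬(p4 ↓ p5)) ↔ ¬(p1 ↓ (p4 ↑ p5))) = ¬False = True
¬¬((¬((p4 ↔ p1) ↑ (p5 ↔ p1)) ↓ ¬(p4 ↓ p5)) ↔ ¬(p1 ↓ (p4 ↑ p5))) = ¬True = False
p1 ↓ p4 = True ↓ True = False
p1 ⊕ (p1 ↓ p4) = True ⊕ False = True
(p1 ⊕ (p1 ↓ p4)) ↑ p4 = True ↑ True = False
¬¬((¬((p4 ↔ p1) ↑ (p5 ↔ p1)) ↓ ¬(p4 ↓ p5)) ↔ ¬(p1 ↓ (p4 ↑ p5))) ⊕ ((p1 ⊕ (p1 ↓ p4)) ↑ p4) = False ⊕ False = False

False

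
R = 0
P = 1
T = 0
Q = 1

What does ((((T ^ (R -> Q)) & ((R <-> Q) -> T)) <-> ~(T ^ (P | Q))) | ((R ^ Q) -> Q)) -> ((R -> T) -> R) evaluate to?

0

R -> Q = 0 -> 1 = 1
T ^ (R -> Q) = 0 ^ 1 = 1
R <-> Q = 0 <-> 1 = 0
(R <-> Q) -> T = 0 -> 0 = 1
(T ^ (R -> Q)) & ((R <-> Q) -> T) = 1 & 1 = 1
P | Q = 1 | 1 = 1
T ^ (P | Q) = 0 ^ 1 = 1
~(T ^ (P | Q)) = ~1 = 0
((T ^ (R -> Q)) & ((R <-> Q) -> T)) <-> ~(T ^ (P | Q)) = 1 <-> 0 = 0
R ^ Q = 0 ^ 1 = 1
(R ^ Q) -> Q = 1 -> 1 = 1
(((T ^ (R -> Q)) & ((R <-> Q) -> T)) <-> ~(T ^ (P | Q))) | ((R ^ Q) -> Q) = 0 | 1 = 1
R -> T = 0 -> 0 = 1
(R -> T) -> R = 1 -> 0 = 0
((((T ^ (R -> Q)) & ((R <-> Q) -> T)) <-> ~(T ^ (P | Q))) | ((R ^ Q) -> Q)) -> ((R -> T) -> R) = 1 -> 0 = 0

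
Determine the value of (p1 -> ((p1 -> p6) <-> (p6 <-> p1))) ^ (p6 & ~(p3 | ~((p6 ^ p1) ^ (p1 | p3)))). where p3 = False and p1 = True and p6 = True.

False

Substituting p3=False, p1=True, p6=True:
p1 -> p6 = True -> True = True
p6 <-> p1 = True <-> True = True
(p1 -> p6) <-> (p6 <-> p1) = True <-> True = True
p1 -> ((p1 -> p6) <-> (p6 <-> p1)) = True -> True = True
p6 ^ p1 = True ^ True = False
p1 | p3 = True | False = True
(p6 ^ p1) ^ (p1 | p3) = False ^ True = True
~((p6 ^ p1) ^ (p1 | p3)) = ~True = False
p3 | ~((p6 ^ p1) ^ (p1 | p3)) = False | False = False
~(p3 | ~((p6 ^ p1) ^ (p1 | p3))) = ~False = True
p6 & ~(p3 | ~((p6 ^ p1) ^ (p1 | p3))) = True & True = True
(p1 -> ((p1 -> p6) <-> (p6 <-> p1))) ^ (p6 & ~(p3 | ~((p6 ^ p1) ^ (p1 | p3)))) = True ^ True = False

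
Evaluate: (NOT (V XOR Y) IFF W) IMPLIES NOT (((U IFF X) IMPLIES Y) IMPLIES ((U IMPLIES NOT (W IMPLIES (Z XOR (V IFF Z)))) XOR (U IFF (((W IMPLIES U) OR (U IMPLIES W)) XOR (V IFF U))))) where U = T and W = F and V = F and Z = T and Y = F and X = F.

V XOR Y = F XOR F = F
NOT (V XOR Y) = NOT F = T
NOT (V XOR Y) IFF W = T IFF F = F
U IFF X = T IFF F = F
(U IFF X) IMPLIES Y = F IMPLIES F = T
V IFF Z = F IFF T = F
Z XOR (V IFF Z) = T XOR F = T
W IMPLIES (Z XOR (V IFF Z)) = F IMPLIES T = T
NOT (W IMPLIES (Z XOR (V IFF Z))) = NOT T = F
U IMPLIES NOT (W IMPLIES (Z XOR (V IFF Z))) = T IMPLIES F = F
W IMPLIES U = F IMPLIES T = T
U IMPLIES W = T IMPLIES F = F
(W IMPLIES U) OR (U IMPLIES W) = T OR F = T
V IFF U = F IFF T = F
((W IMPLIES U) OR (U IMPLIES W)) XOR (V IFF U) = T XOR F = T
U IFF (((W IMPLIES U) OR (U IMPLIES W)) XOR (V IFF U)) = T IFF T = T
(U IMPLIES NOT (W IMPLIES (Z XOR (V IFF Z)))) XOR (U IFF (((W IMPLIES U) OR (U IMPLIES W)) XOR (V IFF U))) = F XOR T = T
((U IFF X) IMPLIES Y) IMPLIES ((U IMPLIES NOT (W IMPLIES (Z XOR (V IFF Z)))) XOR (U IFF (((W IMPLIES U) OR (U IMPLIES W)) XOR (V IFF U)))) = T IMPLIES T = T
NOT (((U IFF X) IMPLIES Y) IMPLIES ((U IMPLIES NOT (W IMPLIES (Z XOR (V IFF Z)))) XOR (U IFF (((W IMPLIES U) OR (U IMPLIES W)) XOR (V IFF U))))) = NOT T = F
(NOT (V XOR Y) IFF W) IMPLIES NOT (((U IFF X) IMPLIES Y) IMPLIES ((U IMPLIES NOT (W IMPLIES (Z XOR (V IFF Z)))) XOR (U IFF (((W IMPLIES U) OR (U IMPLIES W)) XOR (V IFF U))))) = F IMPLIES F = T

T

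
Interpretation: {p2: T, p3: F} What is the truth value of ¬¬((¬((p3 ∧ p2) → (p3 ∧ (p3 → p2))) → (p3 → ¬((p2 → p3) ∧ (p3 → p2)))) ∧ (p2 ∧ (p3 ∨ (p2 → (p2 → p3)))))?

p3 ∧ p2 = F ∧ T = F
p3 → p2 = F → T = T
p3 ∧ (p3 → p2) = F ∧ T = F
(p3 ∧ p2) → (p3 ∧ (p3 → p2)) = F → F = T
¬((p3 ∧ p2) → (p3 ∧ (p3 → p2))) = ¬T = F
p2 → p3 = T → F = F
p3 → p2 = F → T = T
(p2 → p3) ∧ (p3 → p2) = F ∧ T = F
¬((p2 → p3) ∧ (p3 → p2)) = ¬F = T
p3 → ¬((p2 → p3) ∧ (p3 → p2)) = F → T = T
¬((p3 ∧ p2) → (p3 ∧ (p3 → p2))) → (p3 → ¬((p2 → p3) ∧ (p3 → p2))) = F → T = T
p2 → p3 = T → F = F
p2 → (p2 → p3) = T → F = F
p3 ∨ (p2 → (p2 → p3)) = F ∨ F = F
p2 ∧ (p3 ∨ (p2 → (p2 → p3))) = T ∧ F = F
(¬((p3 ∧ p2) → (p3 ∧ (p3 → p2))) → (p3 → ¬((p2 → p3) ∧ (p3 → p2)))) ∧ (p2 ∧ (p3 ∨ (p2 → (p2 → p3)))) = T ∧ F = F
¬((¬((p3 ∧ p2) → (p3 ∧ (p3 → p2))) → (p3 → ¬((p2 → p3) ∧ (p3 → p2)))) ∧ (p2 ∧ (p3 ∨ (p2 → (p2 → p3))))) = ¬F = T
¬¬((¬((p3 ∧ p2) → (p3 ∧ (p3 → p2))) → (p3 → ¬((p2 → p3) ∧ (p3 → p2)))) ∧ (p2 ∧ (p3 ∨ (p2 → (p2 → p3))))) = ¬T = F

F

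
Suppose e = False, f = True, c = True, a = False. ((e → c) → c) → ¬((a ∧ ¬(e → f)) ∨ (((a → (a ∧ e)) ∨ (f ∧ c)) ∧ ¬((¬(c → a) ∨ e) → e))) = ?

False

e → c = False → True = True
(e → c) → c = True → True = True
e → f = False → True = True
¬(e → f) = ¬True = False
a ∧ ¬(e → f) = False ∧ False = False
a ∧ e = False ∧ False = False
a → (a ∧ e) = False → False = True
f ∧ c = True ∧ True = True
(a → (a ∧ e)) ∨ (f ∧ c) = True ∨ True = True
c → a = True → False = False
¬(c → a) = ¬False = True
¬(c → a) ∨ e = True ∨ False = True
(¬(c → a) ∨ e) → e = True → False = False
¬((¬(c → a) ∨ e) → e) = ¬False = True
((a → (a ∧ e)) ∨ (f ∧ c)) ∧ ¬((¬(c → a) ∨ e) → e) = True ∧ True = True
(a ∧ ¬(e → f)) ∨ (((a → (a ∧ e)) ∨ (f ∧ c)) ∧ ¬((¬(c → a) ∨ e) → e)) = False ∨ True = True
¬((a ∧ ¬(e → f)) ∨ (((a → (a ∧ e)) ∨ (f ∧ c)) ∧ ¬((¬(c → a) ∨ e) → e))) = ¬True = False
((e → c) → c) → ¬((a ∧ ¬(e → f)) ∨ (((a → (a ∧ e)) ∨ (f ∧ c)) ∧ ¬((¬(c → a) ∨ e) → e))) = True → False = False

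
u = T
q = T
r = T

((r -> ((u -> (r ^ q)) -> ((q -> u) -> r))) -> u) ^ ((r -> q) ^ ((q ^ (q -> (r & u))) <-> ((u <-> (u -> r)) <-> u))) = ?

F

r ^ q = T ^ T = F
u -> (r ^ q) = T -> F = F
q -> u = T -> T = T
(q -> u) -> r = T -> T = T
(u -> (r ^ q)) -> ((q -> u) -> r) = F -> T = T
r -> ((u -> (r ^ q)) -> ((q -> u) -> r)) = T -> T = T
(r -> ((u -> (r ^ q)) -> ((q -> u) -> r))) -> u = T -> T = T
r -> q = T -> T = T
r & u = T & T = T
q -> (r & u) = T -> T = T
q ^ (q -> (r & u)) = T ^ T = F
u -> r = T -> T = T
u <-> (u -> r) = T <-> T = T
(u <-> (u -> r)) <-> u = T <-> T = T
(q ^ (q -> (r & u))) <-> ((u <-> (u -> r)) <-> u) = F <-> T = F
(r -> q) ^ ((q ^ (q -> (r & u))) <-> ((u <-> (u -> r)) <-> u)) = T ^ F = T
((r -> ((u -> (r ^ q)) -> ((q -> u) -> r))) -> u) ^ ((r -> q) ^ ((q ^ (q -> (r & u))) <-> ((u <-> (u -> r)) <-> u))) = T ^ T = F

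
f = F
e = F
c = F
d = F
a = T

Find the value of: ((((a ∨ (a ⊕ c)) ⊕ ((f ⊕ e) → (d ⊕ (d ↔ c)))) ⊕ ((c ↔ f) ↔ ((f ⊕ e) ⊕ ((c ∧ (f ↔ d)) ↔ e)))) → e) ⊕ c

F

Substituting f=F, e=F, c=F, d=F, a=T:
a ⊕ c = T ⊕ F = T
a ∨ (a ⊕ c) = T ∨ T = T
f ⊕ e = F ⊕ F = F
d ↔ c = F ↔ F = T
d ⊕ (d ↔ c) = F ⊕ T = T
(f ⊕ e) → (d ⊕ (d ↔ c)) = F → T = T
(a ∨ (a ⊕ c)) ⊕ ((f ⊕ e) → (d ⊕ (d ↔ c))) = T ⊕ T = F
c ↔ f = F ↔ F = T
f ⊕ e = F ⊕ F = F
f ↔ d = F ↔ F = T
c ∧ (f ↔ d) = F ∧ T = F
(c ∧ (f ↔ d)) ↔ e = F ↔ F = T
(f ⊕ e) ⊕ ((c ∧ (f ↔ d)) ↔ e) = F ⊕ T = T
(c ↔ f) ↔ ((f ⊕ e) ⊕ ((c ∧ (f ↔ d)) ↔ e)) = T ↔ T = T
((a ∨ (a ⊕ c)) ⊕ ((f ⊕ e) → (d ⊕ (d ↔ c)))) ⊕ ((c ↔ f) ↔ ((f ⊕ e) ⊕ ((c ∧ (f ↔ d)) ↔ e))) = F ⊕ T = T
(((a ∨ (a ⊕ c)) ⊕ ((f ⊕ e) → (d ⊕ (d ↔ c)))) ⊕ ((c ↔ f) ↔ ((f ⊕ e) ⊕ ((c ∧ (f ↔ d)) ↔ e)))) → e = T → F = F
((((a ∨ (a ⊕ c)) ⊕ ((f ⊕ e) → (d ⊕ (d ↔ c)))) ⊕ ((c ↔ f) ↔ ((f ⊕ e) ⊕ ((c ∧ (f ↔ d)) ↔ e)))) → e) ⊕ c = F ⊕ F = F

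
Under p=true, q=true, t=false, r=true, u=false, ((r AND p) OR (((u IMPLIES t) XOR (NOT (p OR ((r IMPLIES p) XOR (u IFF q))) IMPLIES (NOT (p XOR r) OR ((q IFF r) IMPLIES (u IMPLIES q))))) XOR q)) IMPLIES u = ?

false

r AND p = true AND true = true
u IMPLIES t = false IMPLIES false = true
r IMPLIES p = true IMPLIES true = true
u IFF q = false IFF true = false
(r IMPLIES p) XOR (u IFF q) = true XOR false = true
p OR ((r IMPLIES p) XOR (u IFF q)) = true OR true = true
NOT (p OR ((r IMPLIES p) XOR (u IFF q))) = NOT true = false
p XOR r = true XOR true = false
NOT (p XOR r) = NOT false = true
q IFF r = true IFF true = true
u IMPLIES q = false IMPLIES true = true
(q IFF r) IMPLIES (u IMPLIES q) = true IMPLIES true = true
NOT (p XOR r) OR ((q IFF r) IMPLIES (u IMPLIES q)) = true OR true = true
NOT (p OR ((r IMPLIES p) XOR (u IFF q))) IMPLIES (NOT (p XOR r) OR ((q IFF r) IMPLIES (u IMPLIES q))) = false IMPLIES true = true
(u IMPLIES t) XOR (NOT (p OR ((r IMPLIES p) XOR (u IFF q))) IMPLIES (NOT (p XOR r) OR ((q IFF r) IMPLIES (u IMPLIES q)))) = true XOR true = false
((u IMPLIES t) XOR (NOT (p OR ((r IMPLIES p) XOR (u IFF q))) IMPLIES (NOT (p XOR r) OR ((q IFF r) IMPLIES (u IMPLIES q))))) XOR q = false XOR true = true
(r AND p) OR (((u IMPLIES t) XOR (NOT (p OR ((r IMPLIES p) XOR (u IFF q))) IMPLIES (NOT (p XOR r) OR ((q IFF r) IMPLIES (u IMPLIES q))))) XOR q) = true OR true = true
((r AND p) OR (((u IMPLIES t) XOR (NOT (p OR ((r IMPLIES p) XOR (u IFF q))) IMPLIES (NOT (p XOR r) OR ((q IFF r) IMPLIES (u IMPLIES q))))) XOR q)) IMPLIES u = true IMPLIES false = false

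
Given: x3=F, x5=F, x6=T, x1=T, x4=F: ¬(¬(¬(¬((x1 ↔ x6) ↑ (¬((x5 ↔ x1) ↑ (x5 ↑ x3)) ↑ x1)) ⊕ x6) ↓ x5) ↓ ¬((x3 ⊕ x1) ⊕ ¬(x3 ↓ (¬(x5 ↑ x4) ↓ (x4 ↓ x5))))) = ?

x1 ↔ x6 = T ↔ T = T
x5 ↔ x1 = F ↔ T = F
x5 ↑ x3 = F ↑ F = T
(x5 ↔ x1) ↑ (x5 ↑ x3) = F ↑ T = T
¬((x5 ↔ x1) ↑ (x5 ↑ x3)) = ¬T = F
¬((x5 ↔ x1) ↑ (x5 ↑ x3)) ↑ x1 = F ↑ T = T
(x1 ↔ x6) ↑ (¬((x5 ↔ x1) ↑ (x5 ↑ x3)) ↑ x1) = T ↑ T = F
¬((x1 ↔ x6) ↑ (¬((x5 ↔ x1) ↑ (x5 ↑ x3)) ↑ x1)) = ¬F = T
¬((x1 ↔ x6) ↑ (¬((x5 ↔ x1) ↑ (x5 ↑ x3)) ↑ x1)) ⊕ x6 = T ⊕ T = F
¬(¬((x1 ↔ x6) ↑ (¬((x5 ↔ x1) ↑ (x5 ↑ x3)) ↑ x1)) ⊕ x6) = ¬F = T
¬(¬((x1 ↔ x6) ↑ (¬((x5 ↔ x1) ↑ (x5 ↑ x3)) ↑ x1)) ⊕ x6) ↓ x5 = T ↓ F = F
¬(¬(¬((x1 ↔ x6) ↑ (¬((x5 ↔ x1) ↑ (x5 ↑ x3)) ↑ x1)) ⊕ x6) ↓ x5) = ¬F = T
x3 ⊕ x1 = F ⊕ T = T
x5 ↑ x4 = F ↑ F = T
¬(x5 ↑ x4) = ¬T = F
x4 ↓ x5 = F ↓ F = T
¬(x5 ↑ x4) ↓ (x4 ↓ x5) = F ↓ T = F
x3 ↓ (¬(x5 ↑ x4) ↓ (x4 ↓ x5)) = F ↓ F = T
¬(x3 ↓ (¬(x5 ↑ x4) ↓ (x4 ↓ x5))) = ¬T = F
(x3 ⊕ x1) ⊕ ¬(x3 ↓ (¬(x5 ↑ x4) ↓ (x4 ↓ x5))) = T ⊕ F = T
¬((x3 ⊕ x1) ⊕ ¬(x3 ↓ (¬(x5 ↑ x4) ↓ (x4 ↓ x5)))) = ¬T = F
¬(¬(¬((x1 ↔ x6) ↑ (¬((x5 ↔ x1) ↑ (x5 ↑ x3)) ↑ x1)) ⊕ x6) ↓ x5) ↓ ¬((x3 ⊕ x1) ⊕ ¬(x3 ↓ (¬(x5 ↑ x4) ↓ (x4 ↓ x5)))) = T ↓ F = F
¬(¬(¬(¬((x1 ↔ x6) ↑ (¬((x5 ↔ x1) ↑ (x5 ↑ x3)) ↑ x1)) ⊕ x6) ↓ x5) ↓ ¬((x3 ⊕ x1) ⊕ ¬(x3 ↓ (¬(x5 ↑ x4) ↓ (x4 ↓ x5))))) = ¬F = T

T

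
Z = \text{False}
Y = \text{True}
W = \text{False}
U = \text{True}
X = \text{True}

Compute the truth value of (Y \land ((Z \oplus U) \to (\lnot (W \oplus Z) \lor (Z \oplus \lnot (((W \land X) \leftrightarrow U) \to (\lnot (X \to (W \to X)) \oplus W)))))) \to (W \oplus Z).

Substituting Z=\text{False}, Y=\text{True}, W=\text{False}, U=\text{True}, X=\text{True}:
Z \oplus U = \text{False} \oplus \text{True} = \text{True}
W \oplus Z = \text{False} \oplus \text{False} = \text{False}
\lnot (W \oplus Z) = \lnot \text{False} = \text{True}
W \land X = \text{False} \land \text{True} = \text{False}
(W \land X) \leftrightarrow U = \text{False} \leftrightarrow \text{True} = \text{False}
W \to X = \text{False} \to \text{True} = \text{True}
X \to (W \to X) = \text{True} \to \text{True} = \text{True}
\lnot (X \to (W \to X)) = \lnot \text{True} = \text{False}
\lnot (X \to (W \to X)) \oplus W = \text{False} \oplus \text{False} = \text{False}
((W \land X) \leftrightarrow U) \to (\lnot (X \to (W \to X)) \oplus W) = \text{False} \to \text{False} = \text{True}
\lnot (((W \land X) \leftrightarrow U) \to (\lnot (X \to (W \to X)) \oplus W)) = \lnot \text{True} = \text{False}
Z \oplus \lnot (((W \land X) \leftrightarrow U) \to (\lnot (X \to (W \to X)) \oplus W)) = \text{False} \oplus \text{False} = \text{False}
\lnot (W \oplus Z) \lor (Z \oplus \lnot (((W \land X) \leftrightarrow U) \to (\lnot (X \to (W \to X)) \oplus W))) = \text{True} \lor \text{False} = \text{True}
(Z \oplus U) \to (\lnot (W \oplus Z) \lor (Z \oplus \lnot (((W \land X) \leftrightarrow U) \to (\lnot (X \to (W \to X)) \oplus W)))) = \text{True} \to \text{True} = \text{True}
Y \land ((Z \oplus U) \to (\lnot (W \oplus Z) \lor (Z \oplus \lnot (((W \land X) \leftrightarrow U) \to (\lnot (X \to (W \to X)) \oplus W))))) = \text{True} \land \text{True} = \text{True}
W \oplus Z = \text{False} \oplus \text{False} = \text{False}
(Y \land ((Z \oplus U) \to (\lnot (W \oplus Z) \lor (Z \oplus \lnot (((W \land X) \leftrightarrow U) \to (\lnot (X \to (W \to X)) \oplus W)))))) \to (W \oplus Z) = \text{True} \to \text{False} = \text{False}

\text{False}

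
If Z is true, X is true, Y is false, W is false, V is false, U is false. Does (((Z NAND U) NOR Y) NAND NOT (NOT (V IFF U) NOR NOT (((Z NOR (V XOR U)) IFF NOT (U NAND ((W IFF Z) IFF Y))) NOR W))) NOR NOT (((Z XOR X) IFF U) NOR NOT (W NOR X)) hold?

Substituting Z=True, X=True, Y=False, W=False, V=False, U=False:
Z NAND U = True NAND False = True
(Z NAND U) NOR Y = True NOR False = False
V IFF U = False IFF False = True
NOT (V IFF U) = NOT True = False
V XOR U = False XOR False = False
Z NOR (V XOR U) = True NOR False = False
W IFF Z = False IFF True = False
(W IFF Z) IFF Y = False IFF False = True
U NAND ((W IFF Z) IFF Y) = False NAND True = True
NOT (U NAND ((W IFF Z) IFF Y)) = NOT True = False
(Z NOR (V XOR U)) IFF NOT (U NAND ((W IFF Z) IFF Y)) = False IFF False = True
((Z NOR (V XOR U)) IFF NOT (U NAND ((W IFF Z) IFF Y))) NOR W = True NOR False = False
NOT (((Z NOR (V XOR U)) IFF NOT (U NAND ((W IFF Z) IFF Y))) NOR W) = NOT False = True
NOT (V IFF U) NOR NOT (((Z NOR (V XOR U)) IFF NOT (U NAND ((W IFF Z) IFF Y))) NOR W) = False NOR True = False
NOT (NOT (V IFF U) NOR NOT (((Z NOR (V XOR U)) IFF NOT (U NAND ((W IFF Z) IFF Y))) NOR W)) = NOT False = True
((Z NAND U) NOR Y) NAND NOT (NOT (V IFF U) NOR NOT (((Z NOR (V XOR U)) IFF NOT (U NAND ((W IFF Z) IFF Y))) NOR W)) = False NAND True = True
Z XOR X = True XOR True = False
(Z XOR X) IFF U = False IFF False = True
W NOR X = False NOR True = False
NOT (W NOR X) = NOT False = True
((Z XOR X) IFF U) NOR NOT (W NOR X) = True NOR True = False
NOT (((Z XOR X) IFF U) NOR NOT (W NOR X)) = NOT False = True
(((Z NAND U) NOR Y) NAND NOT (NOT (V IFF U) NOR NOT (((Z NOR (V XOR U)) IFF NOT (U NAND ((W IFF Z) IFF Y))) NOR W))) NOR NOT (((Z XOR X) IFF U) NOR NOT (W NOR X)) = True NOR True = False

False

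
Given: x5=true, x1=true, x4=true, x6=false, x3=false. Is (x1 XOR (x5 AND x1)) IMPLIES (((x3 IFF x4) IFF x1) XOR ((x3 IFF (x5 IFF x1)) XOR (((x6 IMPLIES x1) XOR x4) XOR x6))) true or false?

Substituting x5=true, x1=true, x4=true, x6=false, x3=false:
x5 AND x1 = true AND true = true
x1 XOR (x5 AND x1) = true XOR true = false
x3 IFF x4 = false IFF true = false
(x3 IFF x4) IFF x1 = false IFF true = false
x5 IFF x1 = true IFF true = true
x3 IFF (x5 IFF x1) = false IFF true = false
x6 IMPLIES x1 = false IMPLIES true = true
(x6 IMPLIES x1) XOR x4 = true XOR true = false
((x6 IMPLIES x1) XOR x4) XOR x6 = false XOR false = false
(x3 IFF (x5 IFF x1)) XOR (((x6 IMPLIES x1) XOR x4) XOR x6) = false XOR false = false
((x3 IFF x4) IFF x1) XOR ((x3 IFF (x5 IFF x1)) XOR (((x6 IMPLIES x1) XOR x4) XOR x6)) = false XOR false = false
(x1 XOR (x5 AND x1)) IMPLIES (((x3 IFF x4) IFF x1) XOR ((x3 IFF (x5 IFF x1)) XOR (((x6 IMPLIES x1) XOR x4) XOR x6))) = false IMPLIES false = true

true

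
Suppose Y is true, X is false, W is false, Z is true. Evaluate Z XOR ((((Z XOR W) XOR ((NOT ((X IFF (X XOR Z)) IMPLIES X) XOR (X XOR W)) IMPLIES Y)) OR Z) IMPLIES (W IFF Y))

T

Substituting Y=T, X=F, W=F, Z=T:
Z XOR W = T XOR F = T
X XOR Z = F XOR T = T
X IFF (X XOR Z) = F IFF T = F
(X IFF (X XOR Z)) IMPLIES X = F IMPLIES F = T
NOT ((X IFF (X XOR Z)) IMPLIES X) = NOT T = F
X XOR W = F XOR F = F
NOT ((X IFF (X XOR Z)) IMPLIES X) XOR (X XOR W) = F XOR F = F
(NOT ((X IFF (X XOR Z)) IMPLIES X) XOR (X XOR W)) IMPLIES Y = F IMPLIES T = T
(Z XOR W) XOR ((NOT ((X IFF (X XOR Z)) IMPLIES X) XOR (X XOR W)) IMPLIES Y) = T XOR T = F
((Z XOR W) XOR ((NOT ((X IFF (X XOR Z)) IMPLIES X) XOR (X XOR W)) IMPLIES Y)) OR Z = F OR T = T
W IFF Y = F IFF T = F
(((Z XOR W) XOR ((NOT ((X IFF (X XOR Z)) IMPLIES X) XOR (X XOR W)) IMPLIES Y)) OR Z) IMPLIES (W IFF Y) = T IMPLIES F = F
Z XOR ((((Z XOR W) XOR ((NOT ((X IFF (X XOR Z)) IMPLIES X) XOR (X XOR W)) IMPLIES Y)) OR Z) IMPLIES (W IFF Y)) = T XOR F = T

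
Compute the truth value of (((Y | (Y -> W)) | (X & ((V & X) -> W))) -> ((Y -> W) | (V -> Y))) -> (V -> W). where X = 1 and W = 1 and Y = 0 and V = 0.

1

Y -> W = 0 -> 1 = 1
Y | (Y -> W) = 0 | 1 = 1
V & X = 0 & 1 = 0
(V & X) -> W = 0 -> 1 = 1
X & ((V & X) -> W) = 1 & 1 = 1
(Y | (Y -> W)) | (X & ((V & X) -> W)) = 1 | 1 = 1
Y -> W = 0 -> 1 = 1
V -> Y = 0 -> 0 = 1
(Y -> W) | (V -> Y) = 1 | 1 = 1
((Y | (Y -> W)) | (X & ((V & X) -> W))) -> ((Y -> W) | (V -> Y)) = 1 -> 1 = 1
V -> W = 0 -> 1 = 1
(((Y | (Y -> W)) | (X & ((V & X) -> W))) -> ((Y -> W) | (V -> Y))) -> (V -> W) = 1 -> 1 = 1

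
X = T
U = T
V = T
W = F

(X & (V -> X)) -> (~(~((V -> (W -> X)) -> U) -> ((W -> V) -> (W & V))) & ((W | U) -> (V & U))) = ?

V -> X = T -> T = T
X & (V -> X) = T & T = T
W -> X = F -> T = T
V -> (W -> X) = T -> T = T
(V -> (W -> X)) -> U = T -> T = T
~((V -> (W -> X)) -> U) = ~T = F
W -> V = F -> T = T
W & V = F & T = F
(W -> V) -> (W & V) = T -> F = F
~((V -> (W -> X)) -> U) -> ((W -> V) -> (W & V)) = F -> F = T
~(~((V -> (W -> X)) -> U) -> ((W -> V) -> (W & V))) = ~T = F
W | U = F | T = T
V & U = T & T = T
(W | U) -> (V & U) = T -> T = T
~(~((V -> (W -> X)) -> U) -> ((W -> V) -> (W & V))) & ((W | U) -> (V & U)) = F & T = F
(X & (V -> X)) -> (~(~((V -> (W -> X)) -> U) -> ((W -> V) -> (W & V))) & ((W | U) -> (V & U))) = T -> F = F

F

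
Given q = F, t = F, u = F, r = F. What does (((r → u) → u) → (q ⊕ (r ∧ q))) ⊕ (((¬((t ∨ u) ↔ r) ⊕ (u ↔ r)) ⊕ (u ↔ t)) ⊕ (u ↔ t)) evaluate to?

F

Substituting q=F, t=F, u=F, r=F:
r → u = F → F = T
(r → u) → u = T → F = F
r ∧ q = F ∧ F = F
q ⊕ (r ∧ q) = F ⊕ F = F
((r → u) → u) → (q ⊕ (r ∧ q)) = F → F = T
t ∨ u = F ∨ F = F
(t ∨ u) ↔ r = F ↔ F = T
¬((t ∨ u) ↔ r) = ¬T = F
u ↔ r = F ↔ F = T
¬((t ∨ u) ↔ r) ⊕ (u ↔ r) = F ⊕ T = T
u ↔ t = F ↔ F = T
(¬((t ∨ u) ↔ r) ⊕ (u ↔ r)) ⊕ (u ↔ t) = T ⊕ T = F
u ↔ t = F ↔ F = T
((¬((t ∨ u) ↔ r) ⊕ (u ↔ r)) ⊕ (u ↔ t)) ⊕ (u ↔ t) = F ⊕ T = T
(((r → u) → u) → (q ⊕ (r ∧ q))) ⊕ (((¬((t ∨ u) ↔ r) ⊕ (u ↔ r)) ⊕ (u ↔ t)) ⊕ (u ↔ t)) = T ⊕ T = F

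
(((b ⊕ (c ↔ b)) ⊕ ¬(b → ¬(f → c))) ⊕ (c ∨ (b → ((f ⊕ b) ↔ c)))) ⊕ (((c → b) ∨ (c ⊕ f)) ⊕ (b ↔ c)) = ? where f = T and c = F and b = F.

c ↔ b = F ↔ F = T
b ⊕ (c ↔ b) = F ⊕ T = T
f → c = T → F = F
¬(f → c) = ¬F = T
b → ¬(f → c) = F → T = T
¬(b → ¬(f → c)) = ¬T = F
(b ⊕ (c ↔ b)) ⊕ ¬(b → ¬(f → c)) = T ⊕ F = T
f ⊕ b = T ⊕ F = T
(f ⊕ b) ↔ c = T ↔ F = F
b → ((f ⊕ b) ↔ c) = F → F = T
c ∨ (b → ((f ⊕ b) ↔ c)) = F ∨ T = T
((b ⊕ (c ↔ b)) ⊕ ¬(b → ¬(f → c))) ⊕ (c ∨ (b → ((f ⊕ b) ↔ c))) = T ⊕ T = F
c → b = F → F = T
c ⊕ f = F ⊕ T = T
(c → b) ∨ (c ⊕ f) = T ∨ T = T
b ↔ c = F ↔ F = T
((c → b) ∨ (c ⊕ f)) ⊕ (b ↔ c) = T ⊕ T = F
(((b ⊕ (c ↔ b)) ⊕ ¬(b → ¬(f → c))) ⊕ (c ∨ (b → ((f ⊕ b) ↔ c)))) ⊕ (((c → b) ∨ (c ⊕ f)) ⊕ (b ↔ c)) = F ⊕ F = F

F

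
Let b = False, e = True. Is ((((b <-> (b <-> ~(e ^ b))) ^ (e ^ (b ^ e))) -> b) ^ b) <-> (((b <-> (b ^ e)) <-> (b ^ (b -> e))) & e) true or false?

e ^ b = True ^ False = True
~(e ^ b) = ~True = False
b <-> ~(e ^ b) = False <-> False = True
b <-> (b <-> ~(e ^ b)) = False <-> True = False
b ^ e = False ^ True = True
e ^ (b ^ e) = True ^ True = False
(b <-> (b <-> ~(e ^ b))) ^ (e ^ (b ^ e)) = False ^ False = False
((b <-> (b <-> ~(e ^ b))) ^ (e ^ (b ^ e))) -> b = False -> False = True
(((b <-> (b <-> ~(e ^ b))) ^ (e ^ (b ^ e))) -> b) ^ b = True ^ False = True
b ^ e = False ^ True = True
b <-> (b ^ e) = False <-> True = False
b -> e = False -> True = True
b ^ (b -> e) = False ^ True = True
(b <-> (b ^ e)) <-> (b ^ (b -> e)) = False <-> True = False
((b <-> (b ^ e)) <-> (b ^ (b -> e))) & e = False & True = False
((((b <-> (b <-> ~(e ^ b))) ^ (e ^ (b ^ e))) -> b) ^ b) <-> (((b <-> (b ^ e)) <-> (b ^ (b -> e))) & e) = True <-> False = False

False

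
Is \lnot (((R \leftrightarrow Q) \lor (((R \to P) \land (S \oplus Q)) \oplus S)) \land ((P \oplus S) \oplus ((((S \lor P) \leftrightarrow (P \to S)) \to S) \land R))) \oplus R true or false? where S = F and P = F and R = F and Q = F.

R \leftrightarrow Q = F \leftrightarrow F = T
R \to P = F \to F = T
S \oplus Q = F \oplus F = F
(R \to P) \land (S \oplus Q) = T \land F = F
((R \to P) \land (S \oplus Q)) \oplus S = F \oplus F = F
(R \leftrightarrow Q) \lor (((R \to P) \land (S \oplus Q)) \oplus S) = T \lor F = T
P \oplus S = F \oplus F = F
S \lor P = F \lor F = F
P \to S = F \to F = T
(S \lor P) \leftrightarrow (P \to S) = F \leftrightarrow T = F
((S \lor P) \leftrightarrow (P \to S)) \to S = F \to F = T
(((S \lor P) \leftrightarrow (P \to S)) \to S) \land R = T \land F = F
(P \oplus S) \oplus ((((S \lor P) \leftrightarrow (P \to S)) \to S) \land R) = F \oplus F = F
((R \leftrightarrow Q) \lor (((R \to P) \land (S \oplus Q)) \oplus S)) \land ((P \oplus S) \oplus ((((S \lor P) \leftrightarrow (P \to S)) \to S) \land R)) = T \land F = F
\lnot (((R \leftrightarrow Q) \lor (((R \to P) \land (S \oplus Q)) \oplus S)) \land ((P \oplus S) \oplus ((((S \lor P) \leftrightarrow (P \to S)) \to S) \land R))) = \lnot F = T
\lnot (((R \leftrightarrow Q) \lor (((R \to P) \land (S \oplus Q)) \oplus S)) \land ((P \oplus S) \oplus ((((S \lor P) \leftrightarrow (P \to S)) \to S) \land R))) \oplus R = T \oplus F = T

T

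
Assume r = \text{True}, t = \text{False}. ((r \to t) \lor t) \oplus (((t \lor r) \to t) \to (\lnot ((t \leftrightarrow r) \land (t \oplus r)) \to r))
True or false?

Substituting r=\text{True}, t=\text{False}:
r \to t = \text{True} \to \text{False} = \text{False}
(r \to t) \lor t = \text{False} \lor \text{False} = \text{False}
t \lor r = \text{False} \lor \text{True} = \text{True}
(t \lor r) \to t = \text{True} \to \text{False} = \text{False}
t \leftrightarrow r = \text{False} \leftrightarrow \text{True} = \text{False}
t \oplus r = \text{False} \oplus \text{True} = \text{True}
(t \leftrightarrow r) \land (t \oplus r) = \text{False} \land \text{True} = \text{False}
\lnot ((t \leftrightarrow r) \land (t \oplus r)) = \lnot \text{False} = \text{True}
\lnot ((t \leftrightarrow r) \land (t \oplus r)) \to r = \text{True} \to \text{True} = \text{True}
((t \lor r) \to t) \to (\lnot ((t \leftrightarrow r) \land (t \oplus r)) \to r) = \text{False} \to \text{True} = \text{True}
((r \to t) \lor t) \oplus (((t \lor r) \to t) \to (\lnot ((t \leftrightarrow r) \land (t \oplus r)) \to r)) = \text{False} \oplus \text{True} = \text{True}

\text{True}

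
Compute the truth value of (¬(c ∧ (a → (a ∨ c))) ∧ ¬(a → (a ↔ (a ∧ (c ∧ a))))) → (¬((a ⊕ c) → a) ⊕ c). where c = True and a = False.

a ∨ c = False ∨ True = True
a → (a ∨ c) = False → True = True
c ∧ (a → (a ∨ c)) = True ∧ True = True
¬(c ∧ (a → (a ∨ c))) = ¬True = False
c ∧ a = True ∧ False = False
a ∧ (c ∧ a) = False ∧ False = False
a ↔ (a ∧ (c ∧ a)) = False ↔ False = True
a → (a ↔ (a ∧ (c ∧ a))) = False → True = True
¬(a → (a ↔ (a ∧ (c ∧ a)))) = ¬True = False
¬(c ∧ (a → (a ∨ c))) ∧ ¬(a → (a ↔ (a ∧ (c ∧ a)))) = False ∧ False = False
a ⊕ c = False ⊕ True = True
(a ⊕ c) → a = True → False = False
¬((a ⊕ c) → a) = ¬False = True
¬((a ⊕ c) → a) ⊕ c = True ⊕ True = False
(¬(c ∧ (a → (a ∨ c))) ∧ ¬(a → (a ↔ (a ∧ (c ∧ a))))) → (¬((a ⊕ c) → a) ⊕ c) = False → False = True

True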